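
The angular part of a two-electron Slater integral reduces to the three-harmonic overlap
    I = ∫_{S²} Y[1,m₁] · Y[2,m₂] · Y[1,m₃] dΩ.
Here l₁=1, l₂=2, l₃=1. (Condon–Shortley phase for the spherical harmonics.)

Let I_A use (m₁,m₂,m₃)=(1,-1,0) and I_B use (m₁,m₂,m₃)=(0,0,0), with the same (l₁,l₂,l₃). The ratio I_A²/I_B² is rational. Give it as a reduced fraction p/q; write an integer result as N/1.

l's match ⇒ only the (l;m) 3-j factors differ between A and B.
A: triangle coeff Δ(1,2,1) = 1/30; Σ_t [0,0]: t=0:+1/2 = 1/2; (3j)²=1/10 [(1 2 1; 1 -1 0)], sign=-1
B: triangle coeff Δ(1,2,1) = 1/30; Σ_t [1,1]: t=1:−1/1 = -1/1; (3j)²=2/15 [(1 2 1; 0 0 0)], sign=+1
I_A²/I_B² = (1/10)/(2/15) = 3/4

3/4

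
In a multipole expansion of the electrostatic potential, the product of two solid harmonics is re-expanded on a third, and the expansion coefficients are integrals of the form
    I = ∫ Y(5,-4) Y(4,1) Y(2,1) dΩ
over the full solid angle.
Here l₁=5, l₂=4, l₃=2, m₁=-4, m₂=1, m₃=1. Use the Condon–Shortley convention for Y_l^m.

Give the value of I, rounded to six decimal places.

0.000000

-4 + 1 + 1 = -2 ≠ 0: azimuthal integral kills it; I = 0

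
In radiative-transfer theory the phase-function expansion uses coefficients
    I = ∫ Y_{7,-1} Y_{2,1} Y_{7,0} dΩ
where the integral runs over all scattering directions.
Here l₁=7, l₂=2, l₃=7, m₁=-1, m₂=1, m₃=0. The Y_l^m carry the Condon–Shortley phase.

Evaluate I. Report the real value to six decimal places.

-0.026159

m-sum 0 ✓  L=16 even ✓  5≤7≤9 ✓
Π(2lᵢ+1) = 15×5×15 = 1125
triangle coeff Δ(7,2,7) = 1/185640
Σ_t [0,2]: t=0:+1/2419200 t=1:−1/518400 t=2:+1/2419200 = -1/907200
(3j)²=56/3315 [(7 2 7; 0 0 0)], sign=+1
Σ_t [1,2]: t=1:−1/1209600 t=2:+1/1036800 = 1/7257600
(3j)²=1/2210 [(7 2 7; -1 1 0)], sign=-1
⇒ 4πI² = 420/48841
I = (-1)√(420/48841/(4π)) = -0.02615938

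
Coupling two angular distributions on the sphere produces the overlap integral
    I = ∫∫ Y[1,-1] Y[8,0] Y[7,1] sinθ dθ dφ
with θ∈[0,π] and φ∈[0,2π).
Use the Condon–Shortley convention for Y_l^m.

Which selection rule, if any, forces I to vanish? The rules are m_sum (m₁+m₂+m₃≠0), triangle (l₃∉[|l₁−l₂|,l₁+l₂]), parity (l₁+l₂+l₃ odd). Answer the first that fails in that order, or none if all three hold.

azimuthal sum: -1 + 0 + 1 = 0  ✓
7 ≤ 7 ≤ 9 (triangle on l)  ✓
L = 1 + 8 + 7 = 16 (even)  ✓

none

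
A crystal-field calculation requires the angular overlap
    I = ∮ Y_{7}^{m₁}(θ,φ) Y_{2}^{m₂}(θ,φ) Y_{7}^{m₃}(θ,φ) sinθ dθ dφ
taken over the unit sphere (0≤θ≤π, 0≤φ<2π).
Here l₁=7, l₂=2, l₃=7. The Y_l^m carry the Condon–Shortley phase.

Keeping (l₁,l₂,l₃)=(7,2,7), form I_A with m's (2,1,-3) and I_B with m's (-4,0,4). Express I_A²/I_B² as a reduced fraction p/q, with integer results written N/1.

Same 7,2,7: normalisation and zero-m 3j drop out of the ratio.
A: Δ: 2! 12! 2! / 17! → 1/185640; sum: t=1:−1/1935360 t=2:+1/4354560 = -1/3483648; 3j²(7 2 7; 2 1 -3) = Δ·Π!·Σ² = 125/12376  (sign -1)
B: Δ: 2! 12! 2! / 17! → 1/185640; sum: t=0:+1/159667200 t=1:−1/7257600 t=2:+1/8709120 = -1/59875200; 3j²(7 2 7; -4 0 4) = Δ·Π!·Σ² = 8/23205  (sign +1)
I_A²/I_B² = (125/12376)/(8/23205) = 1875/64

1875/64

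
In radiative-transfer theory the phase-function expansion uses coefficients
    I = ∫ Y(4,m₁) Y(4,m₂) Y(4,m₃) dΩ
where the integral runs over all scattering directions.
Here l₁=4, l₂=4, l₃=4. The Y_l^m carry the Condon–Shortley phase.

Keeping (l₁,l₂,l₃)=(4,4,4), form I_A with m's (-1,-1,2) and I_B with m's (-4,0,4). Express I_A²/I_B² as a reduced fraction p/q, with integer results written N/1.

90/49

Same 4,4,4: normalisation and zero-m 3j drop out of the ratio.
A: Δ: 4! 4! 4! / 13! → 1/450450; sum: t=1:−1/576 t=2:+1/144 t=3:−1/576 = 1/288; 3j²(4 4 4; -1 -1 2) = Δ·Π!·Σ² = 20/1001  (sign +1)
B: Δ: 4! 4! 4! / 13! → 1/450450; sum: t=4:+1/13824 = 1/13824; 3j²(4 4 4; -4 0 4) = Δ·Π!·Σ² = 14/1287  (sign +1)
I_A²/I_B² = (20/1001)/(14/1287) = 90/49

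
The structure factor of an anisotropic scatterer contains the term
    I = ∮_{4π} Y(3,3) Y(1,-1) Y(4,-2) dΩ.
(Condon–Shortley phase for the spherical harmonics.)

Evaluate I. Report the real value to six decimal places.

m-sum 0 ✓  L=8 even ✓  2≤4≤4 ✓
Π(2lᵢ+1) = 7×3×9 = 189
triangle coeff Δ(3,1,4) = 1/252
Σ_t [0,0]: t=0:+1/36 = 1/36
(3j)²=4/63 [(3 1 4; 0 0 0)], sign=+1
Σ_t [0,0]: t=0:+1/1440 = 1/1440
(3j)²=1/252 [(3 1 4; 3 -1 -2)], sign=+1
⇒ 4πI² = 1/21
I = (+1)√(1/21/(4π)) = 0.06155813

0.061558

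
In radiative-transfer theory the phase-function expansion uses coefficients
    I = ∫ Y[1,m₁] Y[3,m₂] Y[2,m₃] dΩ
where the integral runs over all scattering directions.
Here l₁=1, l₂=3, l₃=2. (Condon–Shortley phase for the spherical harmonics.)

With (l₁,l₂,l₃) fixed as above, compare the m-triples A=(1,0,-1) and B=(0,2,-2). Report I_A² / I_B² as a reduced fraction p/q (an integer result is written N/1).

l's match ⇒ only the (l;m) 3-j factors differ between A and B.
A: triangle coeff Δ(1,3,2) = 1/105; Σ_t [0,0]: t=0:+1/12 = 1/12; (3j)²=1/35 [(1 3 2; 1 0 -1)], sign=-1
B: triangle coeff Δ(1,3,2) = 1/105; Σ_t [1,1]: t=1:−1/24 = -1/24; (3j)²=1/21 [(1 3 2; 0 2 -2)], sign=-1
I_A²/I_B² = (1/35)/(1/21) = 3/5

3/5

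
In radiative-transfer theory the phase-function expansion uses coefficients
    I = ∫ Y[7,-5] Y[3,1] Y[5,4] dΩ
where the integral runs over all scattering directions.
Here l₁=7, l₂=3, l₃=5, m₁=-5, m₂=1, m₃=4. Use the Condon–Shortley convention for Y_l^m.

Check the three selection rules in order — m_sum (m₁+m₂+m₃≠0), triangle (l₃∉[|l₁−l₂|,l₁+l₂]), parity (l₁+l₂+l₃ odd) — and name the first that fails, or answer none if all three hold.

parity

m₁+m₂+m₃ = -5 + 1 + 4 = 0  ✓
triangle: |7−3|=4 ≤ l₃=5 ≤ 7+3=10  ✓
parity: l₁+l₂+l₃ = 15 is odd  ✗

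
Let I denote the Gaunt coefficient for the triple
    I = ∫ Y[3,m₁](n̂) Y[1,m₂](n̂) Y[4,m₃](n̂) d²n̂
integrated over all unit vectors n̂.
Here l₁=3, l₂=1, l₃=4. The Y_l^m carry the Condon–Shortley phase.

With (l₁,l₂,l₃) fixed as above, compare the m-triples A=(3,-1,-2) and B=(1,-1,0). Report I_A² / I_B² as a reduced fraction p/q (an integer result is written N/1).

1/6

Shared (l₁,l₂,l₃)=(3,1,4): N and (l;000)² cancel in I_A²/I_B².
A: Δ = 0!·6!·2!/9! = 1/252; Racah Σ t=0..0: t=0:+1/1440 = 1/1440; ⇒ 3j(3 1 4; 3 -1 -2)² = 1/252, sgn +1
B: Δ = 0!·6!·2!/9! = 1/252; Racah Σ t=0..0: t=0:+1/96 = 1/96; ⇒ 3j(3 1 4; 1 -1 0)² = 1/42, sgn +1
I_A²/I_B² = (1/252)/(1/42) = 1/6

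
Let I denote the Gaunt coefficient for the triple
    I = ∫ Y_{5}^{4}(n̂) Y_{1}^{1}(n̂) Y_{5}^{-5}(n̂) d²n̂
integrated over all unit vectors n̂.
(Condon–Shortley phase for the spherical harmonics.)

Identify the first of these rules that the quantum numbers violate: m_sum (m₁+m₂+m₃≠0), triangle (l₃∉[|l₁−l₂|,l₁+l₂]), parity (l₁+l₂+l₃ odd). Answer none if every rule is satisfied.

m₁+m₂+m₃ = 4 + 1 − 5 = 0  ✓
triangle: |5−1|=4 ≤ l₃=5 ≤ 5+1=6  ✓
parity: l₁+l₂+l₃ = 11 is odd  ✗

parity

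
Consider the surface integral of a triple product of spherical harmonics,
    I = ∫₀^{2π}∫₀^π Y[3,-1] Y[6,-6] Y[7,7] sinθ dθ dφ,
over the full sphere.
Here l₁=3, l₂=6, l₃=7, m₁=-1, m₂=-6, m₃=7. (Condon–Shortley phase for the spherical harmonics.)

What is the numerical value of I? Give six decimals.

0.220392

m-sum 0 ✓  L=16 even ✓  3≤7≤9 ✓
Π(2lᵢ+1) = 7×13×15 = 1365
triangle coeff Δ(3,6,7) = 1/2042040
Σ_t [0,2]: t=0:+1/207360 t=1:−1/57600 t=2:+1/207360 = -1/129600
(3j)²=168/12155 [(3 6 7; 0 0 0)], sign=+1
Σ_t [0,0]: t=0:+1/174182400 = 1/174182400
(3j)²=11/340 [(3 6 7; -1 -6 7)], sign=+1
⇒ 4πI² = 882/1445
I = (+1)√(882/1445/(4π)) = 0.22039180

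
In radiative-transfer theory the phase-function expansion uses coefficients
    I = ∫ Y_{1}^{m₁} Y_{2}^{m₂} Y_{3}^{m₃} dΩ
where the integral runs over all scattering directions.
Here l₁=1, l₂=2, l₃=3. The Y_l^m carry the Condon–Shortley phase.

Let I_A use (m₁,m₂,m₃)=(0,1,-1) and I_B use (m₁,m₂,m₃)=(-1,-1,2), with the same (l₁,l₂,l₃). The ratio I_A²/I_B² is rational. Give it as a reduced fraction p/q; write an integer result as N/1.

4/5

Shared (l₁,l₂,l₃)=(1,2,3): N and (l;000)² cancel in I_A²/I_B².
A: Δ = 0!·2!·4!/7! = 1/105; Racah Σ t=0..0: t=0:+1/6 = 1/6; ⇒ 3j(1 2 3; 0 1 -1)² = 8/105, sgn +1
B: Δ = 0!·2!·4!/7! = 1/105; Racah Σ t=0..0: t=0:+1/12 = 1/12; ⇒ 3j(1 2 3; -1 -1 2)² = 2/21, sgn -1
I_A²/I_B² = (8/105)/(2/21) = 4/5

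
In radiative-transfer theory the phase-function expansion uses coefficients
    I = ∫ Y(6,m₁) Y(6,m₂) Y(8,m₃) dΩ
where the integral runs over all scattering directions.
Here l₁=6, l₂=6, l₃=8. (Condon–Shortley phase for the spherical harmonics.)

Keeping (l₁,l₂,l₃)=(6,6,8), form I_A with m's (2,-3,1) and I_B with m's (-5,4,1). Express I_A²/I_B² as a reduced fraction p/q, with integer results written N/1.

l's match ⇒ only the (l;m) 3-j factors differ between A and B.
A: triangle coeff Δ(6,6,8) = 1/1309458150; Σ_t [0,3]: t=0:+1/9953280 t=1:−1/6220800 t=2:+1/29030400 t=3:−1/1219276800 = -13/487710720; (3j)²=52/24871 [(6 6 8; 2 -3 1)], sign=+1
B: triangle coeff Δ(6,6,8) = 1/1309458150; Σ_t [3,4]: t=3:−1/1219276800 t=4:+1/174182400 = 1/203212800; (3j)²=288/29393 [(6 6 8; -5 4 1)], sign=-1
I_A²/I_B² = (52/24871)/(288/29393) = 169/792

169/792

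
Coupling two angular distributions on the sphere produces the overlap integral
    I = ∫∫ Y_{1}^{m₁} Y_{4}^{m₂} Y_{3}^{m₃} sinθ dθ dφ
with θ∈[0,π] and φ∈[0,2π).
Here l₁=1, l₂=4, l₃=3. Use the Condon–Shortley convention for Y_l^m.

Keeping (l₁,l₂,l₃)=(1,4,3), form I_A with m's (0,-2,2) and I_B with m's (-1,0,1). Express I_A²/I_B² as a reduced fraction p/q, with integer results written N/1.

2/1

Same 1,4,3: normalisation and zero-m 3j drop out of the ratio.
A: Δ: 2! 0! 6! / 9! → 1/252; sum: t=1:−1/120 = -1/120; 3j²(1 4 3; 0 -2 2) = Δ·Π!·Σ² = 1/21  (sign +1)
B: Δ: 2! 0! 6! / 9! → 1/252; sum: t=2:+1/96 = 1/96; 3j²(1 4 3; -1 0 1) = Δ·Π!·Σ² = 1/42  (sign +1)
I_A²/I_B² = (1/21)/(1/42) = 2/1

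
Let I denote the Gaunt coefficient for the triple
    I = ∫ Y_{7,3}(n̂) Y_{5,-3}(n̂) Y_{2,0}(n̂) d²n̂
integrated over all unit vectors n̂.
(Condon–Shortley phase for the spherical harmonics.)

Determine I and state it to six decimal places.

-0.186208

Rules hold: Σm=0, L=14 even, 2≤2≤12.
N = 15·11·5 = 825
Δ = 10!·4!·0!/15! = 1/15015
Racah Σ t=5..5: t=5:−1/57600 = -1/57600
⇒ 3j(7 5 2; 0 0 0)² = 21/715, sgn -1
Racah Σ t=2..2: t=2:+1/322560 = 1/322560
⇒ 3j(7 5 2; 3 -3 0)² = 18/1001, sgn +1
4πI² = N·(3j₀)²·(3jₘ)² = 810/1859
I = -1·√(0.435718/4π) = -0.18620781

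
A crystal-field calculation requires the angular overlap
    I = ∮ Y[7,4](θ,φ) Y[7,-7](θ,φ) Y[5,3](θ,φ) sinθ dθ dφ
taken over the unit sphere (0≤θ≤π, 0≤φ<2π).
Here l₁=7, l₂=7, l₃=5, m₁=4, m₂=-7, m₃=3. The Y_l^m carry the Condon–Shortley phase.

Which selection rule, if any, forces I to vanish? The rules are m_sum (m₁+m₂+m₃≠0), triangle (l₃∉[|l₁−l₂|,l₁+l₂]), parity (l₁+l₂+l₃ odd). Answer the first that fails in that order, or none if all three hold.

m₁+m₂+m₃ = 4 − 7 + 3 = 0  ✓
triangle: |7−7|=0 ≤ l₃=5 ≤ 7+7=14  ✓
parity: l₁+l₂+l₃ = 19 is odd  ✗

parity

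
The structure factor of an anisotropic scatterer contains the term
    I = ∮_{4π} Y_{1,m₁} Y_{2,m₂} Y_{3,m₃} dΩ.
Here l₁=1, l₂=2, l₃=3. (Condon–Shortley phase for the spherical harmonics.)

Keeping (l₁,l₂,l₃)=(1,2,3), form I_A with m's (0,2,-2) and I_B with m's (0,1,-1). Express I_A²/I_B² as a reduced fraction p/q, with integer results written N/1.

5/8

Shared (l₁,l₂,l₃)=(1,2,3): N and (l;000)² cancel in I_A²/I_B².
A: Δ = 0!·2!·4!/7! = 1/105; Racah Σ t=0..0: t=0:+1/24 = 1/24; ⇒ 3j(1 2 3; 0 2 -2)² = 1/21, sgn -1
B: Δ = 0!·2!·4!/7! = 1/105; Racah Σ t=0..0: t=0:+1/6 = 1/6; ⇒ 3j(1 2 3; 0 1 -1)² = 8/105, sgn +1
I_A²/I_B² = (1/21)/(8/105) = 5/8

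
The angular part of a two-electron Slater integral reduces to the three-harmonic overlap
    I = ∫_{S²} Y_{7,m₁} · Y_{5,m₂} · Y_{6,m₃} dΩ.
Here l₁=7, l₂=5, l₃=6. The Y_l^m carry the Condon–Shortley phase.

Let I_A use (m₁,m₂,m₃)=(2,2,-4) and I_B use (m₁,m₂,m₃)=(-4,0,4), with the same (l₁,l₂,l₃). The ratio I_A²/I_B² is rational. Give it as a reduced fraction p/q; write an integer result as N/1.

5887/42240

l's match ⇒ only the (l;m) 3-j factors differ between A and B.
A: triangle coeff Δ(7,5,6) = 1/174594420; Σ_t [3,5]: t=3:−1/1244160 t=4:+1/1451520 t=5:−1/19353600 = -29/174182400; (3j)²=841/554268 [(7 5 6; 2 2 -4)], sign=-1
B: triangle coeff Δ(7,5,6) = 1/174594420; Σ_t [3,5]: t=3:−1/5806080 t=4:+1/1451520 t=5:−1/4147200 = 1/3628800; (3j)²=320/29393 [(7 5 6; -4 0 4)], sign=+1
I_A²/I_B² = (841/554268)/(320/29393) = 5887/42240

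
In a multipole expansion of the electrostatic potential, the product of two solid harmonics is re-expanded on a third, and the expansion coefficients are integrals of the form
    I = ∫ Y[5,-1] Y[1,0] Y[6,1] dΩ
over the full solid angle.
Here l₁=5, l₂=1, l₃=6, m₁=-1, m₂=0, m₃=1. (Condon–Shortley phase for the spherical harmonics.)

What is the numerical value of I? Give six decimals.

Rules hold: Σm=0, L=12 even, 4≤6≤6.
N = 11·3·13 = 429
Δ = 0!·10!·2!/13! = 1/858
Racah Σ t=0..0: t=0:+1/14400 = 1/14400
⇒ 3j(5 1 6; 0 0 0)² = 6/143, sgn +1
Racah Σ t=0..0: t=0:+1/17280 = 1/17280
⇒ 3j(5 1 6; -1 0 1)² = 35/858, sgn -1
4πI² = N·(3j₀)²·(3jₘ)² = 105/143
I = -1·√(0.734266/4π) = -0.24172507

-0.241725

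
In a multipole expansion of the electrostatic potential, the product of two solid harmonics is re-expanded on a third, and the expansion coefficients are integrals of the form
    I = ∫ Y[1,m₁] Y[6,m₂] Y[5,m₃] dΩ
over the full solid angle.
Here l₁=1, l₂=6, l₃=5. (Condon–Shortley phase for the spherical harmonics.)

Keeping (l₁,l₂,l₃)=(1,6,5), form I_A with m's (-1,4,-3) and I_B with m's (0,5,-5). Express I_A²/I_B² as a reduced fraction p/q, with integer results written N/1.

45/11

Same 1,6,5: normalisation and zero-m 3j drop out of the ratio.
A: Δ: 2! 0! 10! / 13! → 1/858; sum: t=2:+1/161280 = 1/161280; 3j²(1 6 5; -1 4 -3) = Δ·Π!·Σ² = 15/286  (sign +1)
B: Δ: 2! 0! 10! / 13! → 1/858; sum: t=1:−1/3628800 = -1/3628800; 3j²(1 6 5; 0 5 -5) = Δ·Π!·Σ² = 1/78  (sign -1)
I_A²/I_B² = (15/286)/(1/78) = 45/11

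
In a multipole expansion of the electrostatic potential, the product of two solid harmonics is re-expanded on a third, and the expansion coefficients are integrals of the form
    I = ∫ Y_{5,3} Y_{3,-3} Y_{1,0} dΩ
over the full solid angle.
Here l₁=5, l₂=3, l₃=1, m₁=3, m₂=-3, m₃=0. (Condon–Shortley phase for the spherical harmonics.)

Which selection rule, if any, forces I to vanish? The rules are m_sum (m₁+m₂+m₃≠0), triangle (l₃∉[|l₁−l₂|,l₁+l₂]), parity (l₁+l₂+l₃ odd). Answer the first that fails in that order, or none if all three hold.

Σmᵢ = 0  ✓
l₃∈[|l₁−l₂|,l₁+l₂]=[2,8], have l₃=1  ✗
Σlᵢ = 9 ⇒ odd

triangle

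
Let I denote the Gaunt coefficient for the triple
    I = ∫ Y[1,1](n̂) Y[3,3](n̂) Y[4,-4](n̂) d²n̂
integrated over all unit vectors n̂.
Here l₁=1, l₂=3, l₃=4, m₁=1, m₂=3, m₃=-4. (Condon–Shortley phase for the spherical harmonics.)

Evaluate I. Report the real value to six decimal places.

0.325735

Rules hold: Σm=0, L=8 even, 2≤4≤4.
N = 3·7·9 = 189
Δ = 0!·2!·6!/9! = 1/252
Racah Σ t=0..0: t=0:+1/36 = 1/36
⇒ 3j(1 3 4; 0 0 0)² = 4/63, sgn +1
Racah Σ t=0..0: t=0:+1/1440 = 1/1440
⇒ 3j(1 3 4; 1 3 -4)² = 1/9, sgn +1
4πI² = N·(3j₀)²·(3jₘ)² = 4/3
I = +1·√(1.33333/4π) = 0.32573501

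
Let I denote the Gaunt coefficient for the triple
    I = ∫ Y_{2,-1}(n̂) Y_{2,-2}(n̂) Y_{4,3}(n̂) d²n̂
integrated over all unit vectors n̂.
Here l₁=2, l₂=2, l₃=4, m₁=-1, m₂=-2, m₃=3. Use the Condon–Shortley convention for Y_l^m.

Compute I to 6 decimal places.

-0.238414

Checks pass: Σm=0; 8 even; l₃=4∈[0,4].
(2·2+1)(2·2+1)(2·4+1) = 225
Δ: 0! 4! 4! / 9! → 1/630
sum: t=0:+1/16 = 1/16
3j²(2 2 4; 0 0 0) = Δ·Π!·Σ² = 2/35  (sign +1)
sum: t=0:+1/144 = 1/144
3j²(2 2 4; -1 -2 3) = Δ·Π!·Σ² = 1/18  (sign -1)
combine: 4πI² = 225·2/35·1/18 = 5/7
take √, sign -1: I = -0.23841361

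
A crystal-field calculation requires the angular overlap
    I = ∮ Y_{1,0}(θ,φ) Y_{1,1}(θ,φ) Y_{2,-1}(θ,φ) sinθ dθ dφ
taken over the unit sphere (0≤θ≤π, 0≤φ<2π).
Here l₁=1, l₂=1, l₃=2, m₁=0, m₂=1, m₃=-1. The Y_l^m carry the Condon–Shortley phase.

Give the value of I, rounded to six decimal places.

Checks pass: Σm=0; 4 even; l₃=2∈[0,2].
(2·1+1)(2·1+1)(2·2+1) = 45
Δ: 0! 2! 2! / 5! → 1/30
sum: t=0:+1/1 = 1/1
3j²(1 1 2; 0 0 0) = Δ·Π!·Σ² = 2/15  (sign +1)
sum: t=0:+1/2 = 1/2
3j²(1 1 2; 0 1 -1) = Δ·Π!·Σ² = 1/10  (sign -1)
combine: 4πI² = 45·2/15·1/10 = 3/5
take √, sign -1: I = -0.21850969

-0.218510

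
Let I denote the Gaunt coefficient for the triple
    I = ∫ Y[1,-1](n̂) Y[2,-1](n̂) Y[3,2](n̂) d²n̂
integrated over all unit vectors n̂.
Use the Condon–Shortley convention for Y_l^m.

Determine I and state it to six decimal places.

Rules hold: Σm=0, L=6 even, 1≤3≤3.
N = 3·5·7 = 105
Δ = 0!·2!·4!/7! = 1/105
Racah Σ t=0..0: t=0:+1/4 = 1/4
⇒ 3j(1 2 3; 0 0 0)² = 3/35, sgn -1
Racah Σ t=0..0: t=0:+1/12 = 1/12
⇒ 3j(1 2 3; -1 -1 2)² = 2/21, sgn -1
4πI² = N·(3j₀)²·(3jₘ)² = 6/7
I = +1·√(0.857143/4π) = 0.26116903

0.261169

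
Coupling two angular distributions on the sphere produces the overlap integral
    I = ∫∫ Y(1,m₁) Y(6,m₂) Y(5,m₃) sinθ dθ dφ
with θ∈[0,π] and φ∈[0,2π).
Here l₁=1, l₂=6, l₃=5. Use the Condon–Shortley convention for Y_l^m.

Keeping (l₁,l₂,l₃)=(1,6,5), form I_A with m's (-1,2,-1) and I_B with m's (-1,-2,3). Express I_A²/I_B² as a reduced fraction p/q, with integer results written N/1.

14/3

Shared (l₁,l₂,l₃)=(1,6,5): N and (l;000)² cancel in I_A²/I_B².
A: Δ = 2!·0!·10!/13! = 1/858; Racah Σ t=2..2: t=2:+1/34560 = 1/34560; ⇒ 3j(1 6 5; -1 2 -1)² = 14/429, sgn +1
B: Δ = 2!·0!·10!/13! = 1/858; Racah Σ t=2..2: t=2:+1/161280 = 1/161280; ⇒ 3j(1 6 5; -1 -2 3)² = 1/143, sgn +1
I_A²/I_B² = (14/429)/(1/143) = 14/3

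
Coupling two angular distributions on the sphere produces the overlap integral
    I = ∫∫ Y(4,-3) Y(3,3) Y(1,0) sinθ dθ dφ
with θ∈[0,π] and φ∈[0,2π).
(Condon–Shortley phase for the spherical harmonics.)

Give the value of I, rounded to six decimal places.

m-sum 0 ✓  L=8 even ✓  1≤1≤7 ✓
Π(2lᵢ+1) = 9×7×3 = 189
triangle coeff Δ(4,3,1) = 1/252
Σ_t [3,3]: t=3:−1/36 = -1/36
(3j)²=4/63 [(4 3 1; 0 0 0)], sign=+1
Σ_t [6,6]: t=6:+1/720 = 1/720
(3j)²=1/36 [(4 3 1; -3 3 0)], sign=-1
⇒ 4πI² = 1/3
I = (-1)√(1/3/(4π)) = -0.16286750

-0.162868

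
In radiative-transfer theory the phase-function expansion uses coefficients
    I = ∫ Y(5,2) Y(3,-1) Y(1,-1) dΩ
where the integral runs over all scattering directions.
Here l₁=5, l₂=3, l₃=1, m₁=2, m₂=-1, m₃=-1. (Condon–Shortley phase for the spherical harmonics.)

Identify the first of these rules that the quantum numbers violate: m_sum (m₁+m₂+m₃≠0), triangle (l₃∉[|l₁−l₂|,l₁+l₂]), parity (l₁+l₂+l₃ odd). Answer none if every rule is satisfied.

azimuthal sum: 2 − 1 − 1 = 0  ✓
2 ≤ 1 ≤ 8 (triangle on l)  ✗
L = 5 + 3 + 1 = 9 (odd)

triangle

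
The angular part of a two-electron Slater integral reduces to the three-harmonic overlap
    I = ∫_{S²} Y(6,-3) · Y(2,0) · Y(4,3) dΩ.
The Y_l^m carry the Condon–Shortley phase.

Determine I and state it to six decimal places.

-0.165283

Rules hold: Σm=0, L=12 even, 4≤4≤8.
N = 13·5·9 = 585
Δ = 4!·8!·0!/13! = 1/6435
Racah Σ t=2..2: t=2:+1/2304 = 1/2304
⇒ 3j(6 2 4; 0 0 0)² = 5/143, sgn +1
Racah Σ t=2..2: t=2:+1/20160 = 1/20160
⇒ 3j(6 2 4; -3 0 3)² = 12/715, sgn -1
4πI² = N·(3j₀)²·(3jₘ)² = 540/1573
I = -1·√(0.343293/4π) = -0.16528277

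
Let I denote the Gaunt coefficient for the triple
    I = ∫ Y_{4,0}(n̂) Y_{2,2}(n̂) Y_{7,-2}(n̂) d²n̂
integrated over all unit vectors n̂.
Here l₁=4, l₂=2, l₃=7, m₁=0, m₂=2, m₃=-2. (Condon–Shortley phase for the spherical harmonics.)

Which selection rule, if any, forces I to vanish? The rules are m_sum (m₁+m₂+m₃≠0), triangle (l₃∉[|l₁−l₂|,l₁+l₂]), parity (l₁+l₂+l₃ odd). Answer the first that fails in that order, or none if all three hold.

triangle

m₁+m₂+m₃ = 0 + 2 − 2 = 0  ✓
triangle: |4−2|=2 ≤ l₃=7 ≤ 4+2=6  ✗
parity: l₁+l₂+l₃ = 13 is odd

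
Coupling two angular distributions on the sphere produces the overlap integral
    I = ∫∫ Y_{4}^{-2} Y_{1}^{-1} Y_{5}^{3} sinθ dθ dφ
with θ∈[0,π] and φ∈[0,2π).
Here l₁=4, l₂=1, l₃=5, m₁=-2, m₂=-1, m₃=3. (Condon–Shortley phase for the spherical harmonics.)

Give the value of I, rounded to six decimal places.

Rules hold: Σm=0, L=10 even, 3≤5≤5.
N = 9·3·11 = 297
Δ = 0!·8!·2!/11! = 1/495
Racah Σ t=0..0: t=0:+1/576 = 1/576
⇒ 3j(4 1 5; 0 0 0)² = 5/99, sgn -1
Racah Σ t=0..0: t=0:+1/2880 = 1/2880
⇒ 3j(4 1 5; -2 -1 3)² = 28/495, sgn +1
4πI² = N·(3j₀)²·(3jₘ)² = 28/33
I = -1·√(0.848485/4π) = -0.25984664

-0.259847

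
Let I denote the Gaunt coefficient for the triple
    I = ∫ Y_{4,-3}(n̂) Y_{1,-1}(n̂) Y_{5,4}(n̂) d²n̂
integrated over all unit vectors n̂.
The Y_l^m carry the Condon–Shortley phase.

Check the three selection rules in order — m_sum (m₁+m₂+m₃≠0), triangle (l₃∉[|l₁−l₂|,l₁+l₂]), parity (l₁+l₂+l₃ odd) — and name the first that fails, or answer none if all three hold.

azimuthal sum: -3 − 1 + 4 = 0  ✓
3 ≤ 5 ≤ 5 (triangle on l)  ✓
L = 4 + 1 + 5 = 10 (even)  ✓

none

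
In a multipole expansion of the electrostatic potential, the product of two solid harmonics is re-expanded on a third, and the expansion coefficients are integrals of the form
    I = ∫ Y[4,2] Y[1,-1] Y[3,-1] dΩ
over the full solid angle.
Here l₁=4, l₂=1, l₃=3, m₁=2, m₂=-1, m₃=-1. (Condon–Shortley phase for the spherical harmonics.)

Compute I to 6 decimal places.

Checks pass: Σm=0; 8 even; l₃=3∈[3,5].
(2·4+1)(2·1+1)(2·3+1) = 189
Δ: 2! 6! 0! / 9! → 1/252
sum: t=1:−1/36 = -1/36
3j²(4 1 3; 0 0 0) = Δ·Π!·Σ² = 4/63  (sign +1)
sum: t=0:+1/96 = 1/96
3j²(4 1 3; 2 -1 -1) = Δ·Π!·Σ² = 5/84  (sign +1)
combine: 4πI² = 189·4/63·5/84 = 5/7
take √, sign +1: I = 0.23841361

0.238414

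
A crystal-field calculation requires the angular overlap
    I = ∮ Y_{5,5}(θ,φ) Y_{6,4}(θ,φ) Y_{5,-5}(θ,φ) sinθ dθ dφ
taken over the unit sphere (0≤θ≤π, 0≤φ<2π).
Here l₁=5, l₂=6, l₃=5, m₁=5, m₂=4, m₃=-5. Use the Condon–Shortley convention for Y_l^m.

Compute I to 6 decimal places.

0.000000

m-sum = 5 + 4 − 5 = 4 ≠ 0 ⇒ I = 0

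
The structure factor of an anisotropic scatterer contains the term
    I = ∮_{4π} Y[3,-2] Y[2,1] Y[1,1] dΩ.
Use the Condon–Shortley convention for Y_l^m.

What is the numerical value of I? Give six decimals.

0.261169

Rules hold: Σm=0, L=6 even, 1≤1≤5.
N = 7·5·3 = 105
Δ = 4!·2!·0!/7! = 1/105
Racah Σ t=2..2: t=2:+1/4 = 1/4
⇒ 3j(3 2 1; 0 0 0)² = 3/35, sgn -1
Racah Σ t=3..3: t=3:−1/12 = -1/12
⇒ 3j(3 2 1; -2 1 1)² = 2/21, sgn -1
4πI² = N·(3j₀)²·(3jₘ)² = 6/7
I = +1·√(0.857143/4π) = 0.26116903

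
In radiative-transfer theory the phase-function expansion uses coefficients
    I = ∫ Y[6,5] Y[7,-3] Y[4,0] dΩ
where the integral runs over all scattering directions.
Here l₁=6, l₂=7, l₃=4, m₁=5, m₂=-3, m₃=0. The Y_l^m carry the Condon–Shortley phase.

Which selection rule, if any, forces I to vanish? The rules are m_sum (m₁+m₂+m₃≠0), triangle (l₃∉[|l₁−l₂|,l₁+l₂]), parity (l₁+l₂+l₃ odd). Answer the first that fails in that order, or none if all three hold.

m_sum

m₁+m₂+m₃ = 5 − 3 + 0 = 2  ✗
triangle: |6−7|=1 ≤ l₃=4 ≤ 6+7=13
parity: l₁+l₂+l₃ = 17 is odd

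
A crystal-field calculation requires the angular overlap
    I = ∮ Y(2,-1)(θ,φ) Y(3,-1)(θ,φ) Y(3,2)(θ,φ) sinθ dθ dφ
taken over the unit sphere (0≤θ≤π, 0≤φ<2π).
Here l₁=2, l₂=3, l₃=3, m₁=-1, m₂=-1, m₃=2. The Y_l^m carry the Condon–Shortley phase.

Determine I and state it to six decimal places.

Checks pass: Σm=0; 8 even; l₃=3∈[1,5].
(2·2+1)(2·3+1)(2·3+1) = 245
Δ: 2! 2! 4! / 9! → 1/3780
sum: t=0:+1/24 t=1:−1/4 t=2:+1/24 = -1/6
3j²(2 3 3; 0 0 0) = Δ·Π!·Σ² = 4/105  (sign +1)
sum: t=1:−1/12 t=2:+1/48 = -1/16
3j²(2 3 3; -1 -1 2) = Δ·Π!·Σ² = 1/28  (sign +1)
combine: 4πI² = 245·4/105·1/28 = 1/3
take √, sign +1: I = 0.16286750

0.162868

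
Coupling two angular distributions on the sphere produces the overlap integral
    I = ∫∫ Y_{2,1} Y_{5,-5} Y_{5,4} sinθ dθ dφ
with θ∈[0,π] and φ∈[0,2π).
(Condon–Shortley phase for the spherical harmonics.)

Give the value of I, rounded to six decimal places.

-0.187924

Checks pass: Σm=0; 12 even; l₃=5∈[3,7].
(2·2+1)(2·5+1)(2·5+1) = 605
Δ: 2! 2! 8! / 13! → 1/38610
sum: t=0:+1/2880 t=1:−1/576 t=2:+1/2880 = -1/960
3j²(2 5 5; 0 0 0) = Δ·Π!·Σ² = 10/429  (sign +1)
sum: t=0:+1/80640 = 1/80640
3j²(2 5 5; 1 -5 4) = Δ·Π!·Σ² = 9/286  (sign -1)
combine: 4πI² = 605·10/429·9/286 = 75/169
take √, sign -1: I = -0.18792404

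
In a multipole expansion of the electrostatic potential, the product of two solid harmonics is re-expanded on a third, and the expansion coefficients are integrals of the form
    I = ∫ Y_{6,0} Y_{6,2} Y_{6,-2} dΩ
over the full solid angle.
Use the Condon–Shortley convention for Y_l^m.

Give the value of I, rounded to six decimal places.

-0.062979

m-sum 0 ✓  L=18 even ✓  0≤6≤12 ✓
Π(2lᵢ+1) = 13×13×13 = 2197
triangle coeff Δ(6,6,6) = 1/325909584
Σ_t [0,6]: t=0:+1/373248000 t=1:−1/1728000 t=2:+1/110592 t=3:−1/46656 t=4:+1/110592 t=5:−1/1728000 t=6:+1/373248000 = -7/1555200
(3j)²=400/46189 [(6 6 6; 0 0 0)], sign=-1
Σ_t [2,6]: t=2:+1/1658880 t=3:−1/155520 t=4:+1/110592 t=5:−1/518400 t=6:+1/24883200 = 11/8294400
(3j)²=11/4199 [(6 6 6; 0 2 -2)], sign=+1
⇒ 4πI² = 5200/104329
I = (-1)√(5200/104329/(4π)) = -0.06297878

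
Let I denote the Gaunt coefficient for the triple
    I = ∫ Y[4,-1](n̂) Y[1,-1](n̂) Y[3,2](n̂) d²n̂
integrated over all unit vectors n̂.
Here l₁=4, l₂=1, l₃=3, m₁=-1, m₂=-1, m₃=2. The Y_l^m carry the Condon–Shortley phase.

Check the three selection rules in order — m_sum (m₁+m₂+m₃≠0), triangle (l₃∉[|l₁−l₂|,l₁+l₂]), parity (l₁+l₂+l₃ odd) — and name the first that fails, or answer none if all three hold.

none

m₁+m₂+m₃ = -1 − 1 + 2 = 0  ✓
triangle: |4−1|=3 ≤ l₃=3 ≤ 4+1=5  ✓
parity: l₁+l₂+l₃ = 8 is even  ✓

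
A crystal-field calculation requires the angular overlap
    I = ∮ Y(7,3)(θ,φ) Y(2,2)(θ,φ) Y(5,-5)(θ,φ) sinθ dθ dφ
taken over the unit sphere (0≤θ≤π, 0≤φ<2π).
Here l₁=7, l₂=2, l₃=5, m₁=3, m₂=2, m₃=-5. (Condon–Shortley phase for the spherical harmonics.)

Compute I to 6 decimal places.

m-sum 0 ✓  L=14 even ✓  5≤5≤9 ✓
Π(2lᵢ+1) = 15×5×11 = 825
triangle coeff Δ(7,2,5) = 1/15015
Σ_t [2,2]: t=2:+1/57600 = 1/57600
(3j)²=21/715 [(7 2 5; 0 0 0)], sign=-1
Σ_t [4,4]: t=4:+1/87091200 = 1/87091200
(3j)²=1/15015 [(7 2 5; 3 2 -5)], sign=+1
⇒ 4πI² = 3/1859
I = (-1)√(3/1859/(4π)) = -0.01133225

-0.011332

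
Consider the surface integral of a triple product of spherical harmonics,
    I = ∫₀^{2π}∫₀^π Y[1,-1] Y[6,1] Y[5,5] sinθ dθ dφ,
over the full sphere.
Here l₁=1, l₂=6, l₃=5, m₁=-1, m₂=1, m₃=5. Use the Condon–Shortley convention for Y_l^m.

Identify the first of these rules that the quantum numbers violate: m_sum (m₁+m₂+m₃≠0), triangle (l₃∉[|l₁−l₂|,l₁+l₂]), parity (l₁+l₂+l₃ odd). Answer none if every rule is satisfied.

m_sum

azimuthal sum: -1 + 1 + 5 = 5  ✗
5 ≤ 5 ≤ 7 (triangle on l)
L = 1 + 6 + 5 = 12 (even)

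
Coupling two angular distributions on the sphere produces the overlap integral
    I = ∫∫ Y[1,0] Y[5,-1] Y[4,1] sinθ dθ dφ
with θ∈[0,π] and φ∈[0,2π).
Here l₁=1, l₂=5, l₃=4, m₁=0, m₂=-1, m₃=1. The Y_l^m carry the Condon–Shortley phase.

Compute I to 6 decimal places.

m-sum 0 ✓  L=10 even ✓  4≤4≤6 ✓
Π(2lᵢ+1) = 3×11×9 = 297
triangle coeff Δ(1,5,4) = 1/495
Σ_t [1,1]: t=1:−1/576 = -1/576
(3j)²=5/99 [(1 5 4; 0 0 0)], sign=-1
Σ_t [1,1]: t=1:−1/720 = -1/720
(3j)²=8/165 [(1 5 4; 0 -1 1)], sign=+1
⇒ 4πI² = 8/11
I = (-1)√(8/11/(4π)) = -0.24057125

-0.240571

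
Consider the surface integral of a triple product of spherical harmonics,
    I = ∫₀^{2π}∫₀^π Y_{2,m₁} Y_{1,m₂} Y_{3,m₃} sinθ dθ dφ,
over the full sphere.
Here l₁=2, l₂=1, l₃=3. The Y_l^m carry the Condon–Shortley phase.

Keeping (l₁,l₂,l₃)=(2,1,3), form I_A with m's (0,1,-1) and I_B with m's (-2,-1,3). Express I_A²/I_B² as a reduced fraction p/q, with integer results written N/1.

Same 2,1,3: normalisation and zero-m 3j drop out of the ratio.
A: Δ: 0! 4! 2! / 7! → 1/105; sum: t=0:+1/8 = 1/8; 3j²(2 1 3; 0 1 -1) = Δ·Π!·Σ² = 2/35  (sign +1)
B: Δ: 0! 4! 2! / 7! → 1/105; sum: t=0:+1/48 = 1/48; 3j²(2 1 3; -2 -1 3) = Δ·Π!·Σ² = 1/7  (sign +1)
I_A²/I_B² = (2/35)/(1/7) = 2/5

2/5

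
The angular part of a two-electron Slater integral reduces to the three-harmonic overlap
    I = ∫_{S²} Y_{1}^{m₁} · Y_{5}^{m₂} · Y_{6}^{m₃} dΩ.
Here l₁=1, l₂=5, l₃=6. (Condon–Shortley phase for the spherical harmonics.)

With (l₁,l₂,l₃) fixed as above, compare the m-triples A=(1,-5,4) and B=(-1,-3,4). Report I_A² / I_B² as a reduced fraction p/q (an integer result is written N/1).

Same 1,5,6: normalisation and zero-m 3j drop out of the ratio.
A: Δ: 0! 2! 10! / 13! → 1/858; sum: t=0:+1/7257600 = 1/7257600; 3j²(1 5 6; 1 -5 4) = Δ·Π!·Σ² = 1/858  (sign +1)
B: Δ: 0! 2! 10! / 13! → 1/858; sum: t=0:+1/161280 = 1/161280; 3j²(1 5 6; -1 -3 4) = Δ·Π!·Σ² = 15/286  (sign +1)
I_A²/I_B² = (1/858)/(15/286) = 1/45

1/45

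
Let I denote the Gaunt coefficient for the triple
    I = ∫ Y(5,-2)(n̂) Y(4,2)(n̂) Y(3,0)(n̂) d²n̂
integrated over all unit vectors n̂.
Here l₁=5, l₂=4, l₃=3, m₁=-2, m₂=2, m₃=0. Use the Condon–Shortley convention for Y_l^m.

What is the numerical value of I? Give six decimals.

Rules hold: Σm=0, L=12 even, 1≤3≤9.
N = 11·9·7 = 693
Δ = 6!·4!·2!/13! = 1/180180
Racah Σ t=2..4: t=2:+1/576 t=3:−1/144 t=4:+1/576 = -1/288
⇒ 3j(5 4 3; 0 0 0)² = 20/1001, sgn +1
Racah Σ t=4..6: t=4:+1/576 t=5:−1/480 t=6:+1/8640 = -1/4320
⇒ 3j(5 4 3; -2 2 0)² = 1/2145, sgn +1
4πI² = N·(3j₀)²·(3jₘ)² = 12/1859
I = +1·√(0.00645508/4π) = 0.02266449

0.022664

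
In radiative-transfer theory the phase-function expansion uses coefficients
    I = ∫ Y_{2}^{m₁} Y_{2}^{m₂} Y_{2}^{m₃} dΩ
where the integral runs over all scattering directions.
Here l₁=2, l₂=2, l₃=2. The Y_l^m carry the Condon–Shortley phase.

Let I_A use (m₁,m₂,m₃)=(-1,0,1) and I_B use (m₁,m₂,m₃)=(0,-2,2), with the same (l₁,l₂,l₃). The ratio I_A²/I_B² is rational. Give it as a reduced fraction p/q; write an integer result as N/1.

1/4

l's match ⇒ only the (l;m) 3-j factors differ between A and B.
A: triangle coeff Δ(2,2,2) = 1/630; Σ_t [1,2]: t=1:−1/2 t=2:+1/4 = -1/4; (3j)²=1/70 [(2 2 2; -1 0 1)], sign=+1
B: triangle coeff Δ(2,2,2) = 1/630; Σ_t [0,0]: t=0:+1/8 = 1/8; (3j)²=2/35 [(2 2 2; 0 -2 2)], sign=+1
I_A²/I_B² = (1/70)/(2/35) = 1/4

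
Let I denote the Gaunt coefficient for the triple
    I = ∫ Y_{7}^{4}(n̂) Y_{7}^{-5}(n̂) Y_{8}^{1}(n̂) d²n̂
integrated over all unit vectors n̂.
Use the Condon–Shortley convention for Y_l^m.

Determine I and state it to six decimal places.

Rules hold: Σm=0, L=22 even, 0≤8≤14.
N = 15·15·17 = 3825
Δ = 6!·8!·8!/23! = 1/22086194130
Racah Σ t=0..6: t=0:+1/18289152000 t=1:−1/248832000 t=2:+1/24883200 t=3:−1/11943936 t=4:+1/24883200 t=5:−1/248832000 t=6:+1/18289152000 = -11/975421440
⇒ 3j(7 7 8; 0 0 0)² = 1750/289731, sgn -1
Racah Σ t=0..2: t=0:+1/746496000 t=1:−1/870912000 t=2:+1/9754214400 = 43/146313216000
⇒ 3j(7 7 8; 4 -5 1)² = 5547/3380195, sgn -1
4πI² = N·(3j₀)²·(3jₘ)² = 20801250/548653937
I = +1·√(0.0379132/4π) = 0.05492759

0.054928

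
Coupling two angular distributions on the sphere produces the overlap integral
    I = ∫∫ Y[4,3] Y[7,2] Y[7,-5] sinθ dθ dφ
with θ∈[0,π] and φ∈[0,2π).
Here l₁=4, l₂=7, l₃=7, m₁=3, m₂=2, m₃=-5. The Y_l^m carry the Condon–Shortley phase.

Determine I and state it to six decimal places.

0.160152

m-sum 0 ✓  L=18 even ✓  3≤7≤11 ✓
Π(2lᵢ+1) = 9×15×15 = 2025
triangle coeff Δ(4,7,7) = 1/58198140
Σ_t [0,4]: t=0:+1/17418240 t=1:−1/622080 t=2:+1/230400 t=3:−1/622080 t=4:+1/17418240 = 1/806400
(3j)²=2268/230945 [(4 7 7; 0 0 0)], sign=-1
Σ_t [0,1]: t=0:+1/52254720 t=1:−1/11612160 = -1/14929920
(3j)²=1225/75582 [(4 7 7; 3 2 -5)], sign=-1
⇒ 4πI² = 62511750/193947611
I = (+1)√(62511750/193947611/(4π)) = 0.16015248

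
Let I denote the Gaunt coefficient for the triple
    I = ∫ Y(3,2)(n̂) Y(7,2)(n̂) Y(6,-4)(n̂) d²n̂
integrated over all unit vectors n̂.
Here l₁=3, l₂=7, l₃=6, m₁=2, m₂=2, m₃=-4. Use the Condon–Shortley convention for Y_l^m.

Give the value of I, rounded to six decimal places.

m-sum 0 ✓  L=16 even ✓  4≤6≤10 ✓
Π(2lᵢ+1) = 7×15×13 = 1365
triangle coeff Δ(3,7,6) = 1/2042040
Σ_t [1,3]: t=1:−1/207360 t=2:+1/57600 t=3:−1/207360 = 1/129600
(3j)²=168/12155 [(3 7 6; 0 0 0)], sign=+1
Σ_t [0,1]: t=0:+1/8709120 t=1:−1/967680 = -1/1088640
(3j)²=800/51051 [(3 7 6; 2 2 -4)], sign=-1
⇒ 4πI² = 134400/454597
I = (-1)√(134400/454597/(4π)) = -0.15338448

-0.153384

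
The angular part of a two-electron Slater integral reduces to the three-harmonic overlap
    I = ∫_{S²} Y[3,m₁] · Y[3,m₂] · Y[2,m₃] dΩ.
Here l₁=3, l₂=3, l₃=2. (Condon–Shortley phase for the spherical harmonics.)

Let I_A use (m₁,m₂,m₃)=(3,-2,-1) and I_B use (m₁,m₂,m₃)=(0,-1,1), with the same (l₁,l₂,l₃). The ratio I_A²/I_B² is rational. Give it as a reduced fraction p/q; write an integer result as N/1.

25/2

Shared (l₁,l₂,l₃)=(3,3,2): N and (l;000)² cancel in I_A²/I_B².
A: Δ = 4!·2!·2!/9! = 1/3780; Racah Σ t=0..0: t=0:+1/48 = 1/48; ⇒ 3j(3 3 2; 3 -2 -1)² = 5/84, sgn -1
B: Δ = 4!·2!·2!/9! = 1/3780; Racah Σ t=1..2: t=1:−1/12 t=2:+1/8 = 1/24; ⇒ 3j(3 3 2; 0 -1 1)² = 1/210, sgn -1
I_A²/I_B² = (5/84)/(1/210) = 25/2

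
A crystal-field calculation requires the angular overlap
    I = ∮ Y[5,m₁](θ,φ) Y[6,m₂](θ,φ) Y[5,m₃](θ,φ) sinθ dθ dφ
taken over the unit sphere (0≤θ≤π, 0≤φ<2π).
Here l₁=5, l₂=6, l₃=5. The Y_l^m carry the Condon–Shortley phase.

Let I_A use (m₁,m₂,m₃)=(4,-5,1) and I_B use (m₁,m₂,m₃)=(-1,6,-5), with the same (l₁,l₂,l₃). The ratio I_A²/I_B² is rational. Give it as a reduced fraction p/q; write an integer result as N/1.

27/10

Shared (l₁,l₂,l₃)=(5,6,5): N and (l;000)² cancel in I_A²/I_B².
A: Δ = 6!·4!·6!/17! = 1/28588560; Racah Σ t=0..1: t=0:+1/518400 t=1:−1/2073600 = 1/691200; ⇒ 3j(5 6 5; 4 -5 1)² = 81/4420, sgn +1
B: Δ = 6!·4!·6!/17! = 1/28588560; Racah Σ t=6..6: t=6:+1/12441600 = 1/12441600; ⇒ 3j(5 6 5; -1 6 -5)² = 3/442, sgn +1
I_A²/I_B² = (81/4420)/(3/442) = 27/10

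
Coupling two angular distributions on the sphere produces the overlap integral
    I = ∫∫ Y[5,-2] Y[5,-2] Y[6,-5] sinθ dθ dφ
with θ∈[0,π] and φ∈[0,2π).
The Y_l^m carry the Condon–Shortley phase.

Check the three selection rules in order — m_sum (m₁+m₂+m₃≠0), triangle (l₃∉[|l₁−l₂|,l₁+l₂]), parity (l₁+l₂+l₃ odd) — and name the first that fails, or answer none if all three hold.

azimuthal sum: -2 − 2 − 5 = -9  ✗
0 ≤ 6 ≤ 10 (triangle on l)
L = 5 + 5 + 6 = 16 (even)

m_sum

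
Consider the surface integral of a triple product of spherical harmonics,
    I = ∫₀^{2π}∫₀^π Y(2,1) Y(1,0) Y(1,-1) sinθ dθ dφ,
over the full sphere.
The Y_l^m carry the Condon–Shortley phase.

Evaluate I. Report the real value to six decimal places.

-0.218510

Rules hold: Σm=0, L=4 even, 1≤1≤3.
N = 5·3·3 = 45
Δ = 2!·2!·0!/5! = 1/30
Racah Σ t=1..1: t=1:−1/1 = -1/1
⇒ 3j(2 1 1; 0 0 0)² = 2/15, sgn +1
Racah Σ t=1..1: t=1:−1/2 = -1/2
⇒ 3j(2 1 1; 1 0 -1)² = 1/10, sgn -1
4πI² = N·(3j₀)²·(3jₘ)² = 3/5
I = -1·√(0.6/4π) = -0.21850969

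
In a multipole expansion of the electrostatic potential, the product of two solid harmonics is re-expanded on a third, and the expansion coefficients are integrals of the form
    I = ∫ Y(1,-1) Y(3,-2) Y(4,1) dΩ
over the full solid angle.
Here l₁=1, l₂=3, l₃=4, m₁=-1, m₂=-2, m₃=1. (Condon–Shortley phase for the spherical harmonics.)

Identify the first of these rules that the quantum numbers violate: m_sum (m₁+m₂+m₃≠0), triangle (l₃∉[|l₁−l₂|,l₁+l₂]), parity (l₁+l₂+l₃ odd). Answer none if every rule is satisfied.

m_sum

m₁+m₂+m₃ = -1 − 2 + 1 = -2  ✗
triangle: |1−3|=2 ≤ l₃=4 ≤ 1+3=4
parity: l₁+l₂+l₃ = 8 is even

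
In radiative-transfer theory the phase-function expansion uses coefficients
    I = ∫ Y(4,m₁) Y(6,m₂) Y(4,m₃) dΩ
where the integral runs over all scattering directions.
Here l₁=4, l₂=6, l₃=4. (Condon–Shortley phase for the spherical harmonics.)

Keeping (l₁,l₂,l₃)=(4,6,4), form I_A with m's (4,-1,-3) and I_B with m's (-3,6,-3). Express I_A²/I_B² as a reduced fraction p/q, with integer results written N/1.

l's match ⇒ only the (l;m) 3-j factors differ between A and B.
A: triangle coeff Δ(4,6,4) = 1/1261260; Σ_t [0,0]: t=0:+1/172800 = 1/172800; (3j)²=7/2145 [(4 6 4; 4 -1 -3)], sign=-1
B: triangle coeff Δ(4,6,4) = 1/1261260; Σ_t [6,6]: t=6:+1/518400 = 1/518400; (3j)²=7/195 [(4 6 4; -3 6 -3)], sign=-1
I_A²/I_B² = (7/2145)/(7/195) = 1/11

1/11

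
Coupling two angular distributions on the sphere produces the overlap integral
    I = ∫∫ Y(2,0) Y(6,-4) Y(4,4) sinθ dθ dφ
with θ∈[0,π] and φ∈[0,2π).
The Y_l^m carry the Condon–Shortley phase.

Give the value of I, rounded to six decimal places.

0.106690

Checks pass: Σm=0; 12 even; l₃=4∈[4,8].
(2·2+1)(2·6+1)(2·4+1) = 585
Δ: 4! 0! 8! / 13! → 1/6435
sum: t=2:+1/2304 = 1/2304
3j²(2 6 4; 0 0 0) = Δ·Π!·Σ² = 5/143  (sign +1)
sum: t=2:+1/161280 = 1/161280
3j²(2 6 4; 0 -4 4) = Δ·Π!·Σ² = 1/143  (sign +1)
combine: 4πI² = 585·5/143·1/143 = 225/1573
take √, sign +1: I = 0.10668957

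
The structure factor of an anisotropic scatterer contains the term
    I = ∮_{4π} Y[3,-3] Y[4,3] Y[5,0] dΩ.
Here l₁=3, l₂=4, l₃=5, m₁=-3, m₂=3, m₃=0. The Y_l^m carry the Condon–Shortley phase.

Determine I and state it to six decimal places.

m-sum 0 ✓  L=12 even ✓  1≤5≤7 ✓
Π(2lᵢ+1) = 7×9×11 = 693
triangle coeff Δ(3,4,5) = 1/180180
Σ_t [0,2]: t=0:+1/576 t=1:−1/144 t=2:+1/576 = -1/288
(3j)²=20/1001 [(3 4 5; 0 0 0)], sign=+1
Σ_t [2,2]: t=2:+1/5760 = 1/5760
(3j)²=5/572 [(3 4 5; -3 3 0)], sign=-1
⇒ 4πI² = 225/1859
I = (-1)√(225/1859/(4π)) = -0.09814013

-0.098140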